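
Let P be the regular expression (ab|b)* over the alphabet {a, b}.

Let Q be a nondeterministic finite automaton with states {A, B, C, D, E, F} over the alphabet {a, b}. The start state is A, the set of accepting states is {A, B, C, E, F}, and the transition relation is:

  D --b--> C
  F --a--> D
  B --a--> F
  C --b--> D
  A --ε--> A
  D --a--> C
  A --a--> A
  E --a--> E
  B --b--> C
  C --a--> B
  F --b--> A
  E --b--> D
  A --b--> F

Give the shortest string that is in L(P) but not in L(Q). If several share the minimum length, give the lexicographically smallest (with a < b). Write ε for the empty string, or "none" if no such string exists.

The string babb is accepted by P but not by Q.
No shorter string lies in the difference, and babb is the lexicographically first length-4 string in L(P) \ L(Q).

babb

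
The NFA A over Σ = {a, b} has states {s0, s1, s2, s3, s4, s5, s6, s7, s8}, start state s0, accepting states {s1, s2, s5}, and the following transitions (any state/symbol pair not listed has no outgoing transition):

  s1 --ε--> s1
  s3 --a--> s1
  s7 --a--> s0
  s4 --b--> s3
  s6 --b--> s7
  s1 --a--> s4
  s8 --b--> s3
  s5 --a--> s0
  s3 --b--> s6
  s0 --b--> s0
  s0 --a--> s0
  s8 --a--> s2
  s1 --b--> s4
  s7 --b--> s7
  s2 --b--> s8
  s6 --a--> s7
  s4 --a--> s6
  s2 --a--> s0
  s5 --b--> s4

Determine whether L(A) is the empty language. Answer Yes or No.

The states reachable from the start state are {s0}.
None of the accepting states {s1, s2, s5} is reachable, so no string is accepted and L(A) = ∅.

Yes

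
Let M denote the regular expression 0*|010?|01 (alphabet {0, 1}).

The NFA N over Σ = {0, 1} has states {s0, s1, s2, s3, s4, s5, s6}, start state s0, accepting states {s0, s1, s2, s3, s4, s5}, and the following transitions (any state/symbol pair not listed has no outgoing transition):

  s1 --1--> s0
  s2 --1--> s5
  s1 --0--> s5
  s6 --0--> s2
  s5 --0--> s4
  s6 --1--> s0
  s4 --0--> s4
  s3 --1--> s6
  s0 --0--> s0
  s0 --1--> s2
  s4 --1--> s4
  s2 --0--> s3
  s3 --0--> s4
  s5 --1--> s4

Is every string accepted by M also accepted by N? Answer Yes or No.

Converting the expression M to a DFA (subset construction, then merging equivalent states) gives the minimal DFA with states {m0, m1, m2, m3, m4, m5}, start state m0, accepting states {m0, m1, m3, m4, m5} and transitions m0: 0→m1, 1→m2; m1: 0→m3, 1→m4; m2: 0→m2, 1→m2; m3: 0→m3, 1→m2; m4: 0→m5, 1→m2; m5: 0→m2, 1→m2.
Exploring the product automaton M × N from the start pair (m0, s0), following both machines on each input symbol, reaches 11 state pairs: (m0, s0), (m1, s0), (m2, s2), (m3, s0), (m4, s2), (m2, s3), (m2, s5), (m5, s3), (m2, s4), (m2, s6), (m2, s0).
M accepts in {m0, m1, m3, m4, m5} and N accepts in {s0, s1, s2, s3, s4, s5}. The reachable pairs whose M-component is accepting are (m0, s0), (m1, s0), (m3, s0), (m4, s2), (m5, s3); in each of them the N-component is accepting too, so the product for L(M) \ L(N) (M-component accepting, N-component rejecting) has no reachable accepting pair and the difference is empty.
Hence every string in L(M) is also in L(N).

Yes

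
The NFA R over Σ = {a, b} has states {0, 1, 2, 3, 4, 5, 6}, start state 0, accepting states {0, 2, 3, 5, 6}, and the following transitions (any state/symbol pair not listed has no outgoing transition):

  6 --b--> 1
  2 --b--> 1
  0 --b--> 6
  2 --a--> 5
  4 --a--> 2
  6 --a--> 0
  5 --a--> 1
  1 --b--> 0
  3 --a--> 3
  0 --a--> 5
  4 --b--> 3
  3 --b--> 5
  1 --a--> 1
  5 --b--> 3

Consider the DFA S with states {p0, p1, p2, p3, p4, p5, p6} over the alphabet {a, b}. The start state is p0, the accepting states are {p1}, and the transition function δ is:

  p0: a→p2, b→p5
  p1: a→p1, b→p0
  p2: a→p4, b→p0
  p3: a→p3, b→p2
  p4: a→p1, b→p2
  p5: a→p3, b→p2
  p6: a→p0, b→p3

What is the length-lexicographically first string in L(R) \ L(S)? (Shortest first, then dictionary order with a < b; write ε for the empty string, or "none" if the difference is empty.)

The empty string ε is accepted by R but not by S.
Since ε is the unique shortest string, it is the required witness.

ε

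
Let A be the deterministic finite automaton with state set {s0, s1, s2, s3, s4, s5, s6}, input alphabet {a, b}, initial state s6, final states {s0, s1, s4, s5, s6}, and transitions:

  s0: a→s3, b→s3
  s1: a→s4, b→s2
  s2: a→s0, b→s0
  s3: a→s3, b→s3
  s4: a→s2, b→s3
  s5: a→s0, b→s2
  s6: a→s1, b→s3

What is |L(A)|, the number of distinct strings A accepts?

7

The useful subgraph on states {s0, s1, s2, s4, s6} is acyclic, so L(A) is finite; the longest accepting path visits 5 useful states, giving maximum string length 4.
Counting accepting paths from s6 by length: 1 of length 0, 1 of length 1, 1 of length 2, 2 of length 3, 2 of length 4. Total 7.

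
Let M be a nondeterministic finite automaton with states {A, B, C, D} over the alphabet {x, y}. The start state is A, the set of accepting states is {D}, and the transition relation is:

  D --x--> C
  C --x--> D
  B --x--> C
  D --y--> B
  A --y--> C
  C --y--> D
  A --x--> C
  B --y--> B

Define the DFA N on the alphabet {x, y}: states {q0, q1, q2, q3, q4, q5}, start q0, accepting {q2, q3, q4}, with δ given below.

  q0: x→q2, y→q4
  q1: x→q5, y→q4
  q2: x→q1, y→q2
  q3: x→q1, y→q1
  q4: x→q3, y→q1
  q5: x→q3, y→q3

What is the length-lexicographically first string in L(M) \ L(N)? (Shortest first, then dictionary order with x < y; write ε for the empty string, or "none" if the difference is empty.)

xx

The string xx is accepted by M but not by N.
No shorter string lies in the difference, and xx is the lexicographically first length-2 string in L(M) \ L(N).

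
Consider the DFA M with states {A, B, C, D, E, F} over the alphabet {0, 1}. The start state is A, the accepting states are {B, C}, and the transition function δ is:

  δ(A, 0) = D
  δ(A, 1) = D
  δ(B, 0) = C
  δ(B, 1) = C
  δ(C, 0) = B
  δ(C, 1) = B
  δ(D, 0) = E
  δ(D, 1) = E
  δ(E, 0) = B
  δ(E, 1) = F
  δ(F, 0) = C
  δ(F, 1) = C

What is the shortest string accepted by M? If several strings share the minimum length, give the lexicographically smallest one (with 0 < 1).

A breadth-first search from A reaches an accepting state first via the path A → D → E → B on input 000.
No string of length < 3 is accepted (BFS exhausts all shorter strings without reaching an accepting state), and 000 is the lexicographically least accepting string of length 3.

000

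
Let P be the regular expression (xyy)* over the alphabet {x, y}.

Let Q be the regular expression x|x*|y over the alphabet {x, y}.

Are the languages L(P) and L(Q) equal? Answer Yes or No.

No

The string xyy is accepted by P but rejected by Q.
So L(P) ≠ L(Q).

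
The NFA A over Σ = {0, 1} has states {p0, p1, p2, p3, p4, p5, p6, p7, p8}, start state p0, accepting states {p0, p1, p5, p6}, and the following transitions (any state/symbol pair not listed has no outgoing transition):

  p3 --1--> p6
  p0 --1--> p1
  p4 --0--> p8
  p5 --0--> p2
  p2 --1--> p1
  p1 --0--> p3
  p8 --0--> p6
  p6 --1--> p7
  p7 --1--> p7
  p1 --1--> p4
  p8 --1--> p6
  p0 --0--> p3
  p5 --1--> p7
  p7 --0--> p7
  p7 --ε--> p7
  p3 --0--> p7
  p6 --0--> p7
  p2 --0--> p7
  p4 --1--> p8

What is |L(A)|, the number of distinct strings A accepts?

The useful subgraph on states {p0, p1, p3, p4, p6, p8} is acyclic, so L(A) is finite; the longest accepting path visits 5 useful states, giving maximum string length 4.
Counting accepting paths from p0 by length: 1 of length 0, 1 of length 1, 1 of length 2, 1 of length 3, 4 of length 4. Total 8.

8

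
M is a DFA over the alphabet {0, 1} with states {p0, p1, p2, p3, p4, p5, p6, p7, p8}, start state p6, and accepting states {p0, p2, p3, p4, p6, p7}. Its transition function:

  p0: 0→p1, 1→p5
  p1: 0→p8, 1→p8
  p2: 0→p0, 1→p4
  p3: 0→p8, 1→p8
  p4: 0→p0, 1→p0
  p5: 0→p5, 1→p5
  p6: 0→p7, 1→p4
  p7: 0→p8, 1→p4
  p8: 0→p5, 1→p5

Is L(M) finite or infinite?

finite

The useful states (reachable from p6 and able to reach an accepting state) are {p0, p4, p6, p7}.
Restricted to these states the transition graph has no cycle, so every accepting path has bounded length and L is finite.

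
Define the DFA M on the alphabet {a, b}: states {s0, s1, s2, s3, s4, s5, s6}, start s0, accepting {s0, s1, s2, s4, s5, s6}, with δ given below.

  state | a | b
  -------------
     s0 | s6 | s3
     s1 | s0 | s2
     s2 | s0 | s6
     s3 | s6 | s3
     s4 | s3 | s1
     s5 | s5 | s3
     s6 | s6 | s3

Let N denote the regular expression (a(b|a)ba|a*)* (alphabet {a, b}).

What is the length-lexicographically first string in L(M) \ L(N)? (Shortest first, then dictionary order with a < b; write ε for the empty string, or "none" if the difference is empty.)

ba

The string ba is accepted by M but not by N.
No shorter string lies in the difference, and ba is the lexicographically first length-2 string in L(M) \ L(N).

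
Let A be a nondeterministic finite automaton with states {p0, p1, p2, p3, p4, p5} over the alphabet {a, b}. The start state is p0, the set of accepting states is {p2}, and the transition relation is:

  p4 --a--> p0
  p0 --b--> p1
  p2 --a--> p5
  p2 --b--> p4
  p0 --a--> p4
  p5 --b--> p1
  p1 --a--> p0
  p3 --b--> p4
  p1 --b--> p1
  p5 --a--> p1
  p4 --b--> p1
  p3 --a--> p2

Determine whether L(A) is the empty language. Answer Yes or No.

Yes

The states reachable from the start state are {p0, p1, p4}.
None of the accepting states {p2} is reachable, so no string is accepted and L(A) = ∅.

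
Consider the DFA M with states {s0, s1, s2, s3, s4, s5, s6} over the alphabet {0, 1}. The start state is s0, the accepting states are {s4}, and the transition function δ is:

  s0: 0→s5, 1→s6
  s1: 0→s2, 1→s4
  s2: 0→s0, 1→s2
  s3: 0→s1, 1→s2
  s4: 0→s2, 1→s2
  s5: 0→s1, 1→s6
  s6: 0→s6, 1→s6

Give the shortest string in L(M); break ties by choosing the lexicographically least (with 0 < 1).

A breadth-first search from s0 reaches an accepting state first via the path s0 → s5 → s1 → s4 on input 001.
No string of length < 3 is accepted (BFS exhausts all shorter strings without reaching an accepting state), and 001 is the lexicographically least accepting string of length 3.

001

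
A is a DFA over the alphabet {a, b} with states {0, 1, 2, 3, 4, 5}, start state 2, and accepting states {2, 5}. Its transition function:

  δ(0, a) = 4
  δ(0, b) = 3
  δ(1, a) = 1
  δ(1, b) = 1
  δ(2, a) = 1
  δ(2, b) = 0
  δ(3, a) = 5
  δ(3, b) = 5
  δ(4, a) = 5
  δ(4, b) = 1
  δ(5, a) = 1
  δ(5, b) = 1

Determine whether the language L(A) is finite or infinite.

finite

The useful states (reachable from 2 and able to reach an accepting state) are {0, 2, 3, 4, 5}.
Restricted to these states the transition graph has no cycle, so every accepting path has bounded length and L is finite.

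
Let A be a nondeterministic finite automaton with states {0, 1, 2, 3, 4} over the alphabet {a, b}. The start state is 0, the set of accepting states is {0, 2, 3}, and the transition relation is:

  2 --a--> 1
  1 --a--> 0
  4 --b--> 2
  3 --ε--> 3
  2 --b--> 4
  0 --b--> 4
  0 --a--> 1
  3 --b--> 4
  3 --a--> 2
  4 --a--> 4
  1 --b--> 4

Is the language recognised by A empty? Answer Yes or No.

No

The empty string ε is accepted: the run 0 ends in the accepting state 0.
Since at least one string is accepted, L(A) is not empty.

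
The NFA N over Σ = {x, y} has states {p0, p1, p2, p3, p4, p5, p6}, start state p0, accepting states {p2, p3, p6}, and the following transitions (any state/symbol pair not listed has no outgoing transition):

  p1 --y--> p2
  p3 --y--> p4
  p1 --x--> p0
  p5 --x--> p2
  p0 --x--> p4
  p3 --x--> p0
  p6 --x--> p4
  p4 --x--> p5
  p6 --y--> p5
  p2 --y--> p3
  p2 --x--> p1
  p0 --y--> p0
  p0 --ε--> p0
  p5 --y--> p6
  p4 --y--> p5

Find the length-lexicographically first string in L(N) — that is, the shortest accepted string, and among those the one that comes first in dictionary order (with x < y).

xxx

A breadth-first search from p0 reaches an accepting state first via the path p0 → p4 → p5 → p2 on input xxx.
No string of length < 3 is accepted (BFS exhausts all shorter strings without reaching an accepting state), and xxx is the lexicographically least accepting string of length 3.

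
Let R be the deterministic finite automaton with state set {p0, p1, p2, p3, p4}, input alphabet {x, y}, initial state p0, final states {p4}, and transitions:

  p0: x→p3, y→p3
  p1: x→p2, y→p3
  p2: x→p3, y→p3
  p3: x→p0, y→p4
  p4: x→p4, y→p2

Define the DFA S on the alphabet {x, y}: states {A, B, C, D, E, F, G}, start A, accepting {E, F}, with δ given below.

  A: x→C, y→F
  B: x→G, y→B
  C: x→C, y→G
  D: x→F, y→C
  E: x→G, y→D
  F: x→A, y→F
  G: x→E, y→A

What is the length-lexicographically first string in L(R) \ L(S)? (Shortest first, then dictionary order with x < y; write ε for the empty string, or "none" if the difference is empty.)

The string xy is accepted by R but not by S.
No shorter string lies in the difference, and xy is the lexicographically first length-2 string in L(R) \ L(S).

xy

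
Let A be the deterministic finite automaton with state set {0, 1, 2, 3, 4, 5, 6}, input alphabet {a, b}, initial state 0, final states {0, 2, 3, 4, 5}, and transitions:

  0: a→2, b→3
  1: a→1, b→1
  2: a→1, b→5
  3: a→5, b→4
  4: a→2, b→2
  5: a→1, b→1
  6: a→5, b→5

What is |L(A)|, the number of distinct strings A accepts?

10

The useful subgraph on states {0, 2, 3, 4, 5} is acyclic, so L(A) is finite; the longest accepting path visits 5 useful states, giving maximum string length 4.
Counting accepting paths from 0 by length: 1 of length 0, 2 of length 1, 3 of length 2, 2 of length 3, 2 of length 4. Total 10.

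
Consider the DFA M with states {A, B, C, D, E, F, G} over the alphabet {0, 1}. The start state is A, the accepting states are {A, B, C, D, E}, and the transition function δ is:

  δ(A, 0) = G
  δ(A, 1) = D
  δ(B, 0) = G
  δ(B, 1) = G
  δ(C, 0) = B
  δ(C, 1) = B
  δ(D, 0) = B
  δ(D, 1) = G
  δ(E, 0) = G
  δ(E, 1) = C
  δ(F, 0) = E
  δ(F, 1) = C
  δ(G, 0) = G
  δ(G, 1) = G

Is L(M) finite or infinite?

finite

The useful states (reachable from A and able to reach an accepting state) are {A, B, D}.
Restricted to these states the transition graph has no cycle, so every accepting path has bounded length and L is finite.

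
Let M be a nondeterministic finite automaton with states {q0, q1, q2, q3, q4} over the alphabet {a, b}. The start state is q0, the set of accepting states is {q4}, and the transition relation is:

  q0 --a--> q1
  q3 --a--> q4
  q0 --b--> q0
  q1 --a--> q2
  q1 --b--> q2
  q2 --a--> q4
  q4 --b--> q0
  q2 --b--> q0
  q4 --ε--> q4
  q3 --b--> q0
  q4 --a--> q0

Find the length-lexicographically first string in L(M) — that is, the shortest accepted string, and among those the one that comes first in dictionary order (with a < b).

A breadth-first search from q0 reaches an accepting state first via the path q0 → q1 → q2 → q4 on input aaa.
No string of length < 3 is accepted (BFS exhausts all shorter strings without reaching an accepting state), and aaa is the lexicographically least accepting string of length 3.

aaa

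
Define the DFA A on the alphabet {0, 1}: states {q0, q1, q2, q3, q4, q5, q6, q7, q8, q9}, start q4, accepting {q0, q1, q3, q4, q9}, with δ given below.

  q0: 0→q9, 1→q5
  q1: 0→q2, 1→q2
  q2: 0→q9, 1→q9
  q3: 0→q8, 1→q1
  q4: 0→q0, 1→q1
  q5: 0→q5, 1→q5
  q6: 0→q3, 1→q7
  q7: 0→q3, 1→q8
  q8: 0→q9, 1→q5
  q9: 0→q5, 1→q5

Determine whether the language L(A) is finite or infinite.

finite

The useful states (reachable from q4 and able to reach an accepting state) are {q0, q1, q2, q4, q9}.
Restricted to these states the transition graph has no cycle, so every accepting path has bounded length and L is finite.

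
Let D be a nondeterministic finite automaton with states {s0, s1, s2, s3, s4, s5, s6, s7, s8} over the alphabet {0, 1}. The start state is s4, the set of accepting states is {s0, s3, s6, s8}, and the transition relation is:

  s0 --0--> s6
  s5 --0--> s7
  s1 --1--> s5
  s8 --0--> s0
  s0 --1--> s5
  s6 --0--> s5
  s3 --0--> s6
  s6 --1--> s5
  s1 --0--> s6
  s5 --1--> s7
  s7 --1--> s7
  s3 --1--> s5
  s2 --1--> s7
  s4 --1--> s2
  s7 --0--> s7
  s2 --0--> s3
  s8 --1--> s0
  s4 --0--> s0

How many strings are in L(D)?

4

The useful subgraph on states {s0, s2, s3, s4, s6} is acyclic, so L(D) is finite; the longest accepting path visits 4 useful states, giving maximum string length 3.
Counting accepting paths from s4 by length: 1 of length 1, 2 of length 2, 1 of length 3. Total 4.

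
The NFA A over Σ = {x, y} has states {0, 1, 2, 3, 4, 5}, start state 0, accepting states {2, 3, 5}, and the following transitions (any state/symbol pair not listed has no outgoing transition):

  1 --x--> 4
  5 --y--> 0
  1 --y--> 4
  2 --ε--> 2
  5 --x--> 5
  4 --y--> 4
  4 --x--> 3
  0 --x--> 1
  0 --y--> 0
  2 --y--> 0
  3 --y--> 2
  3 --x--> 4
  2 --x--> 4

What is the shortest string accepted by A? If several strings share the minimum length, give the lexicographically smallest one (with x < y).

xxx

A breadth-first search from 0 reaches an accepting state first via the path 0 → 1 → 4 → 3 on input xxx.
No string of length < 3 is accepted (BFS exhausts all shorter strings without reaching an accepting state), and xxx is the lexicographically least accepting string of length 3.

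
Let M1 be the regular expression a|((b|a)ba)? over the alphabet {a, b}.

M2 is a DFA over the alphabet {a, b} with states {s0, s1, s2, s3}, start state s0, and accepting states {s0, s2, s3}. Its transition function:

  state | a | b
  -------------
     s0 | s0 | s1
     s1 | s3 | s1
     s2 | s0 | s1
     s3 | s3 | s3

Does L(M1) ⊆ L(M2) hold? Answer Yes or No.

Yes

Converting the expression M1 to a DFA (subset construction, then merging equivalent states) gives the minimal DFA with states {r0, r1, r2, r3, r4, r5}, start state r0, accepting states {r0, r1, r5} and transitions r0: a→r1, b→r2; r1: a→r3, b→r4; r2: a→r3, b→r4; r3: a→r3, b→r3; r4: a→r5, b→r3; r5: a→r3, b→r3.
Exploring the product automaton M1 × M2 from the start pair (r0, s0), following both machines on each input symbol, reaches 8 state pairs: (r0, s0), (r1, s0), (r2, s1), (r3, s0), (r4, s1), (r3, s3), (r3, s1), (r5, s3).
M1 accepts in {r0, r1, r5} and M2 accepts in {s0, s2, s3}. The reachable pairs whose M1-component is accepting are (r0, s0), (r1, s0), (r5, s3); in each of them the M2-component is accepting too, so the product for L(M1) \ L(M2) (M1-component accepting, M2-component rejecting) has no reachable accepting pair and the difference is empty.
Hence every string in L(M1) is also in L(M2).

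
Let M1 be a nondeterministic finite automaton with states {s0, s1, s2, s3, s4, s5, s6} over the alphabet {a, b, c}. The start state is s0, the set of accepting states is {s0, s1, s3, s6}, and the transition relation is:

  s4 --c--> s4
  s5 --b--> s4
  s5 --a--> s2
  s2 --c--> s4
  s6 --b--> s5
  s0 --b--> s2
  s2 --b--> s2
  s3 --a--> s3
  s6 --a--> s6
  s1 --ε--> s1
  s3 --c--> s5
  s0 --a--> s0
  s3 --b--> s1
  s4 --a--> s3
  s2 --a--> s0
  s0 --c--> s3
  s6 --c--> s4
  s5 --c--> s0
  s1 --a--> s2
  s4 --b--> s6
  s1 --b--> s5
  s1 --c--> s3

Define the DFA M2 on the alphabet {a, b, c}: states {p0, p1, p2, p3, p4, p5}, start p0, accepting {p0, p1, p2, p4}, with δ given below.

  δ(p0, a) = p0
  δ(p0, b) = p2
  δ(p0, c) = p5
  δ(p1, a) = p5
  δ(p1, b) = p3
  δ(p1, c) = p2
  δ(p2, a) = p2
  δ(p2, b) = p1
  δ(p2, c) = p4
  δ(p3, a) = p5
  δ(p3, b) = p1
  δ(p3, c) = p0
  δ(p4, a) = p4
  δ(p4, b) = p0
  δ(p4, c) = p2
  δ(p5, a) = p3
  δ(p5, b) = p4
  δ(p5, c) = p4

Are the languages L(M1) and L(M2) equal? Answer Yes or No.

No

The string c is accepted by M1 but rejected by M2.
So L(M1) ≠ L(M2).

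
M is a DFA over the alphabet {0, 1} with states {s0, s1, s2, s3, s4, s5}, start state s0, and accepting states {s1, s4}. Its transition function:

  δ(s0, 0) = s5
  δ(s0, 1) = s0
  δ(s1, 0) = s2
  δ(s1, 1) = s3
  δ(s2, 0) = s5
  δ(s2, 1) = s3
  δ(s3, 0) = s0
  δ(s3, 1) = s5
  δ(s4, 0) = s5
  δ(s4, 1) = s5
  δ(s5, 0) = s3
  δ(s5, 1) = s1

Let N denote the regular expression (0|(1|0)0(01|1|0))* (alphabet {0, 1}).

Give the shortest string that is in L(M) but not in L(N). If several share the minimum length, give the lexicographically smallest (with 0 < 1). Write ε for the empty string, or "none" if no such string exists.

01

The string 01 is accepted by M but not by N.
No shorter string lies in the difference, and 01 is the lexicographically first length-2 string in L(M) \ L(N).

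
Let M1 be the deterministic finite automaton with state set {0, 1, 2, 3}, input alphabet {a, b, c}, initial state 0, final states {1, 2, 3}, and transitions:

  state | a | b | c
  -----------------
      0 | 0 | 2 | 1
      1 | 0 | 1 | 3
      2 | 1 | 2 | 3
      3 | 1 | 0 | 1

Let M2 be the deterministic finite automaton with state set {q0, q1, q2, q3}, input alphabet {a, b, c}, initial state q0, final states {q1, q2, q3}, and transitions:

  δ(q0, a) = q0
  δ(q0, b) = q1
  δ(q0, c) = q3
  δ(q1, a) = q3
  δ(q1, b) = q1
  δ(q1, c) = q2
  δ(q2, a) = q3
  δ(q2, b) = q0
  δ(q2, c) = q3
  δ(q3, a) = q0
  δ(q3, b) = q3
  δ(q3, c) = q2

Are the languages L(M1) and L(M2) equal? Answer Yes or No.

Exploring the product automaton M1 × M2 from the start pair (0, q0), following both machines on each input symbol, reaches 4 state pairs: (0, q0), (2, q1), (1, q3), (3, q2).
M1 accepts in {1, 2, 3} and M2 accepts in {q1, q2, q3}. In every reachable pair the two components are either both accepting — (2, q1), (1, q3), (3, q2) — or both non-accepting, so no string is accepted by exactly one of the machines: L(M1) \ L(M2) and L(M2) \ L(M1) are both empty.
Hence every string is accepted by M1 iff it is accepted by M2, and the two languages coincide.

Yes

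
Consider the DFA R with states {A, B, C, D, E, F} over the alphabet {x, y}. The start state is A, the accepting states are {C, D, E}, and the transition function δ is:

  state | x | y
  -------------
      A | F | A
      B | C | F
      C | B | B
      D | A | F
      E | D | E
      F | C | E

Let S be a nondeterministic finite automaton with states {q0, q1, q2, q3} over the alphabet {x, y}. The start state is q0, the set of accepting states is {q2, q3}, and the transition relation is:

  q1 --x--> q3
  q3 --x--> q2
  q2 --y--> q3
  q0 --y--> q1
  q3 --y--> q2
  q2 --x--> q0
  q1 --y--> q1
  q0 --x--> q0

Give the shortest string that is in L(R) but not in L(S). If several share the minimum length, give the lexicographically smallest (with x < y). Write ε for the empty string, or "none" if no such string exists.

The string xx is accepted by R but not by S.
No shorter string lies in the difference, and xx is the lexicographically first length-2 string in L(R) \ L(S).

xx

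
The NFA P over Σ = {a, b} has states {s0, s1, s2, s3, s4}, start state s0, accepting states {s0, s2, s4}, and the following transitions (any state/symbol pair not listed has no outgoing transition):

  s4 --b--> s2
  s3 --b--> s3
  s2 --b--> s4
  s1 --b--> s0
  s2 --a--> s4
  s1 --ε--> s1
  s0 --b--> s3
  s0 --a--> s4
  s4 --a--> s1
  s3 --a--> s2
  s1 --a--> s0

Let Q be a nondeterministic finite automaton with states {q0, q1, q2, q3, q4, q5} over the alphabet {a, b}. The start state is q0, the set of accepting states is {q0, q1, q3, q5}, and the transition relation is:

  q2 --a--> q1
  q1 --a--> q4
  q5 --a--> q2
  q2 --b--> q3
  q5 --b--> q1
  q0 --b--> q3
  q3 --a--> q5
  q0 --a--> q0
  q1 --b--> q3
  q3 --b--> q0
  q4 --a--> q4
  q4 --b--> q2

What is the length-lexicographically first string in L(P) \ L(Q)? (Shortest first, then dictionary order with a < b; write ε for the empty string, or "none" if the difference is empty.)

The string baa is accepted by P but not by Q.
No shorter string lies in the difference, and baa is the lexicographically first length-3 string in L(P) \ L(Q).

baa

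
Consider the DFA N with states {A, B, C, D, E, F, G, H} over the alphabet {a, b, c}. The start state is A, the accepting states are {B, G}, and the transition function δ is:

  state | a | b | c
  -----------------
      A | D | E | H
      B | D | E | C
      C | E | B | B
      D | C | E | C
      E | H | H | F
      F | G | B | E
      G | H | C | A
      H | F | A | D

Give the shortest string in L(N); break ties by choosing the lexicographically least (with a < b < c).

A breadth-first search from A reaches an accepting state first via the path A → D → C → B on input aab.
No string of length < 3 is accepted (BFS exhausts all shorter strings without reaching an accepting state), and aab is the lexicographically least accepting string of length 3.

aab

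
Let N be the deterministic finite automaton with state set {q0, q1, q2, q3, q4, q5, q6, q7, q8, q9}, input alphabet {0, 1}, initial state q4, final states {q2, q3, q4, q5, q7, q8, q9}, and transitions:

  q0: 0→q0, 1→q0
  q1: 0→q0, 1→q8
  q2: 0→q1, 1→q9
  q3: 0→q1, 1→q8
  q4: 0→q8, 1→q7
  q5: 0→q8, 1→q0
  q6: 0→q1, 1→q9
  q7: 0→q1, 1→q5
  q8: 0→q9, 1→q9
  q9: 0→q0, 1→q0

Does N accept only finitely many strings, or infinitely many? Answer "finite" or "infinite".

The useful states (reachable from q4 and able to reach an accepting state) are {q1, q4, q5, q7, q8, q9}.
Restricted to these states the transition graph has no cycle, so every accepting path has bounded length and L is finite.

finite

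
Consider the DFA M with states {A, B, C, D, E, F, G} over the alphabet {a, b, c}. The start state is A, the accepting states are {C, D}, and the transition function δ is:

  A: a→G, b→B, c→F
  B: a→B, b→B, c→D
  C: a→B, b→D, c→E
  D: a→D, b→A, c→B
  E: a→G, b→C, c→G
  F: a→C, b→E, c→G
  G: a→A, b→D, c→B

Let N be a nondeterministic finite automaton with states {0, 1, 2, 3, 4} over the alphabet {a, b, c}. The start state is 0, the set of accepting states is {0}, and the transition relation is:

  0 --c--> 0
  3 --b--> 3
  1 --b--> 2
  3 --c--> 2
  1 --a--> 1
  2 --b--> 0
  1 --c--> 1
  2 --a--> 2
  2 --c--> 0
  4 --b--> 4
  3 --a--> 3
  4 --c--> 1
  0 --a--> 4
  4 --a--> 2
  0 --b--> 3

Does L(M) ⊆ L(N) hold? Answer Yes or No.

No

The string ab is in L(M) but not in L(N).
So L(M) ⊄ L(N).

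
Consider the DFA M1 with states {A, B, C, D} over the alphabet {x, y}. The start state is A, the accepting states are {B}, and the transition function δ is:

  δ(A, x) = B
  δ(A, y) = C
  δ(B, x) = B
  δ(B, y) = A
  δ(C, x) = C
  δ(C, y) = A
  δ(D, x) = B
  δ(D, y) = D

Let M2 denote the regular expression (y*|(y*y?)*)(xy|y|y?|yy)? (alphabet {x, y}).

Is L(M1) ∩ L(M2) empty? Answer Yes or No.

Yes

Converting the expression M2 to a DFA (subset construction, then merging equivalent states) gives the minimal DFA with states {r0, r1, r2, r3}, start state r0, accepting states {r0, r3} and transitions r0: x→r1, y→r0; r1: x→r2, y→r3; r2: x→r2, y→r2; r3: x→r2, y→r2.
Exploring the product automaton M1 × M2 from the start pair (A, r0), following both machines on each input symbol, reaches 8 state pairs: (A, r0), (B, r1), (C, r0), (B, r2), (A, r3), (C, r1), (A, r2), (C, r2).
M1 accepts in {B} and M2 accepts in {r0, r3}; no reachable pair has both components accepting, so no string drives both machines to acceptance simultaneously and L(M1) ∩ L(M2) = ∅.
So no string is accepted by both, and the intersection is empty.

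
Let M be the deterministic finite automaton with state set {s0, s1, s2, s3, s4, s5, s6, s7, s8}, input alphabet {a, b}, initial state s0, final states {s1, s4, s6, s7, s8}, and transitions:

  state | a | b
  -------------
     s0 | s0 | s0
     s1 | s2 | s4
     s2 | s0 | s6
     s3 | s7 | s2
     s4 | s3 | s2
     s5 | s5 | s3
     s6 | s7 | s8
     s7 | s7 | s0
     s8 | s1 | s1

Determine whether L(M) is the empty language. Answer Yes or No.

The states reachable from the start state are {s0}.
None of the accepting states {s1, s4, s6, s7, s8} is reachable, so no string is accepted and L(M) = ∅.

Yes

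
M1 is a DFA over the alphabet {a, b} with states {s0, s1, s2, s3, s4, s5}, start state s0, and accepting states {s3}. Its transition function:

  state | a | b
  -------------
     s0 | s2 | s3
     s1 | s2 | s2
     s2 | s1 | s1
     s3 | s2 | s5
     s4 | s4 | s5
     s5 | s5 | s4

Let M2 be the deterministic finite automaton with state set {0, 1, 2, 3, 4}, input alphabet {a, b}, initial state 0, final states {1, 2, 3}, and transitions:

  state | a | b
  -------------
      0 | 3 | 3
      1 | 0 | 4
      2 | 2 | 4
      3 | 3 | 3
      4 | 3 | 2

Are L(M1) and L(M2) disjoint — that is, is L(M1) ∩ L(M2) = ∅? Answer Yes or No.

No

The string b is accepted by both M1 and M2.
Hence L(M1) ∩ L(M2) ≠ ∅.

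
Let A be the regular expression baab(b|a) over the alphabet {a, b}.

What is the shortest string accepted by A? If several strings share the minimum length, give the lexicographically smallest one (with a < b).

baaba

By inspection of the expression, no string of length less than 5 matches, and baaba is the lexicographically first match of length 5.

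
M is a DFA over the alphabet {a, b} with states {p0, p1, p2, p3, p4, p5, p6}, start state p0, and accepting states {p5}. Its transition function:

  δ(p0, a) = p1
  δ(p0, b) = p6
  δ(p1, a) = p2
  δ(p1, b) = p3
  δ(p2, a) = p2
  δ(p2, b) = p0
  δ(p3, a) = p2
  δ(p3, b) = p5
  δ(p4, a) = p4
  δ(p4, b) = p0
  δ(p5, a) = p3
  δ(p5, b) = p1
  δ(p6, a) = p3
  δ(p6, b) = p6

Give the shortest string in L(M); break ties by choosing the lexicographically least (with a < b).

abb

A breadth-first search from p0 reaches an accepting state first via the path p0 → p1 → p3 → p5 on input abb.
No string of length < 3 is accepted (BFS exhausts all shorter strings without reaching an accepting state), and abb is the lexicographically least accepting string of length 3.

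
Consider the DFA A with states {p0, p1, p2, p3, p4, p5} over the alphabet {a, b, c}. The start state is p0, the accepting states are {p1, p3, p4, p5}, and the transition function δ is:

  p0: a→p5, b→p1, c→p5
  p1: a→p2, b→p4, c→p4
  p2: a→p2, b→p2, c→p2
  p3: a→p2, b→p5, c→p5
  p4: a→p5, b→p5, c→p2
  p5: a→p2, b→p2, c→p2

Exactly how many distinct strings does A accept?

9

The useful subgraph on states {p0, p1, p4, p5} is acyclic, so L(A) is finite; the longest accepting path visits 4 useful states, giving maximum string length 3.
Counting accepting paths from p0 by length: 3 of length 1, 2 of length 2, 4 of length 3. Total 9.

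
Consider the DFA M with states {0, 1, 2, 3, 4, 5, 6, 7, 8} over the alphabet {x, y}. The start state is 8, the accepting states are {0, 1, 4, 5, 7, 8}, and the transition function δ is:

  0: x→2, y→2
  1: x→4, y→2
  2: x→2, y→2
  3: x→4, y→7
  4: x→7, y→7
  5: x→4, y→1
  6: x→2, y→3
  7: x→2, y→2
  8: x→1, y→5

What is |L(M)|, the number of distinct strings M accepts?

The useful subgraph on states {1, 4, 5, 7, 8} is acyclic, so L(M) is finite; the longest accepting path visits 5 useful states, giving maximum string length 4.
Counting accepting paths from 8 by length: 1 of length 0, 2 of length 1, 3 of length 2, 5 of length 3, 2 of length 4. Total 13.

13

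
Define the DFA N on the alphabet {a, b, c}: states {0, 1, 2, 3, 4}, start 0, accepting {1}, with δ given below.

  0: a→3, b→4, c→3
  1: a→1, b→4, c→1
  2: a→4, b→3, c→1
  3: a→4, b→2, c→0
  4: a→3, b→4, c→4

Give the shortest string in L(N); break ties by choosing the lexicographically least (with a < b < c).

A breadth-first search from 0 reaches an accepting state first via the path 0 → 3 → 2 → 1 on input abc.
No string of length < 3 is accepted (BFS exhausts all shorter strings without reaching an accepting state), and abc is the lexicographically least accepting string of length 3.

abc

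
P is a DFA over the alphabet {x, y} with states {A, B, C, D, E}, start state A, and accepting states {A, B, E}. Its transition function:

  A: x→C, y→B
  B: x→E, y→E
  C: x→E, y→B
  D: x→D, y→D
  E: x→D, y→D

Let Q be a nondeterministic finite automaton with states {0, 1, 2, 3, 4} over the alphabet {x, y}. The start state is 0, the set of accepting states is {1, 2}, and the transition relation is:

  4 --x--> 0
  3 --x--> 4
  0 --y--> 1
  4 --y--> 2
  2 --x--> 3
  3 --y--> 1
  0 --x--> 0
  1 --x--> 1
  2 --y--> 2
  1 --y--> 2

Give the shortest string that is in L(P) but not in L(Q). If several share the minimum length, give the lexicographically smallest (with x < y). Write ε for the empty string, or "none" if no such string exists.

ε

The empty string ε is accepted by P but not by Q.
Since ε is the unique shortest string, it is the required witness.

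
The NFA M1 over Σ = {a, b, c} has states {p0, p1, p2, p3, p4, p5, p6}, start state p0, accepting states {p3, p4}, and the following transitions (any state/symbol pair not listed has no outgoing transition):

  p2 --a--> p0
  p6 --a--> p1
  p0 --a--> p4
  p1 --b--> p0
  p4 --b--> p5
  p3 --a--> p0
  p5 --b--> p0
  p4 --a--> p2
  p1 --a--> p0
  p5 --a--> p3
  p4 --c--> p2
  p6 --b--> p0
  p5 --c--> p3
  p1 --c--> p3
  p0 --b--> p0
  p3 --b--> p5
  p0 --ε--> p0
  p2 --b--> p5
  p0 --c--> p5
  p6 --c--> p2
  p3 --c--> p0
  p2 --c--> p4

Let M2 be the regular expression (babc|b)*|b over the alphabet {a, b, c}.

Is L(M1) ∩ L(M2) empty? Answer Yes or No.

No

The string babc is accepted by both M1 and M2.
Hence L(M1) ∩ L(M2) ≠ ∅.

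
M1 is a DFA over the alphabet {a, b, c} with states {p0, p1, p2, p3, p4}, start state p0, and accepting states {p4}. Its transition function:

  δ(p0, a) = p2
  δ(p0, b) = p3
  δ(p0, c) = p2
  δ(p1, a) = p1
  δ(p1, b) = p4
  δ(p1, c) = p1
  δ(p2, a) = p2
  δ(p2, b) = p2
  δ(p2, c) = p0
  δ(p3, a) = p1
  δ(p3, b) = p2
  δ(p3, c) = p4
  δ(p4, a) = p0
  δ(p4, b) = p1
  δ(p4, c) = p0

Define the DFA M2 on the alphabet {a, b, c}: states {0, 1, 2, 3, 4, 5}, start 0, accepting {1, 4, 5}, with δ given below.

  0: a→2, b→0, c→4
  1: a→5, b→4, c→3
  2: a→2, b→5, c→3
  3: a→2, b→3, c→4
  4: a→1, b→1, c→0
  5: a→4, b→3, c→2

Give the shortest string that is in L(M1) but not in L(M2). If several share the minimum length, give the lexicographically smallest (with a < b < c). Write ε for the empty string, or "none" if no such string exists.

The string bacb is accepted by M1 but not by M2.
No shorter string lies in the difference, and bacb is the lexicographically first length-4 string in L(M1) \ L(M2).

bacb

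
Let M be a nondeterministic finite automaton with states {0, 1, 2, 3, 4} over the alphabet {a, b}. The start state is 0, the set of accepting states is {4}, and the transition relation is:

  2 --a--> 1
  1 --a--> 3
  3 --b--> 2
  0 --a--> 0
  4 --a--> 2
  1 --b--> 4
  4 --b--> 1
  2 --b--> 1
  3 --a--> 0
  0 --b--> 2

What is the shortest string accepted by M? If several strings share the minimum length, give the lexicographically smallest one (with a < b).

A breadth-first search from 0 reaches an accepting state first via the path 0 → 2 → 1 → 4 on input bab.
No string of length < 3 is accepted (BFS exhausts all shorter strings without reaching an accepting state), and bab is the lexicographically least accepting string of length 3.

bab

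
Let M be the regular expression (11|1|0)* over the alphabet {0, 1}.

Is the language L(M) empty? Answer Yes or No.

No

The empty string ε matches the expression, so it belongs to L(M).
Since L(M) contains at least one string, it is not empty.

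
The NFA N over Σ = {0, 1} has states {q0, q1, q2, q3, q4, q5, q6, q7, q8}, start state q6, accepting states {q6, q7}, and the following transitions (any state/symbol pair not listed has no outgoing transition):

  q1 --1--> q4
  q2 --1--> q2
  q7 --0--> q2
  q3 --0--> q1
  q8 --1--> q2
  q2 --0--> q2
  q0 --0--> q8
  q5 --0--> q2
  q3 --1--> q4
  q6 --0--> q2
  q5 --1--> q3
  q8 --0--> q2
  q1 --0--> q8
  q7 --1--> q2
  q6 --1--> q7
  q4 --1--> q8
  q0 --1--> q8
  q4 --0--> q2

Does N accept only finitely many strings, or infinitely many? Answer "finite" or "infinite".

The useful states (reachable from q6 and able to reach an accepting state) are {q6, q7}.
Restricted to these states the transition graph has no cycle, so every accepting path has bounded length and L is finite.

finite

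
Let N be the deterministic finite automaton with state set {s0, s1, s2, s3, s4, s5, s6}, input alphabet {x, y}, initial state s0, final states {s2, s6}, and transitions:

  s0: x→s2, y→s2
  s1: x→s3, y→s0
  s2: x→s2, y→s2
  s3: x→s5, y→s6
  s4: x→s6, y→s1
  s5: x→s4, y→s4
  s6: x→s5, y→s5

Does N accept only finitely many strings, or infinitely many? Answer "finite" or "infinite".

State s2 is reachable from the start and can reach an accepting state, and it lies on the cycle s2 → s2.
Traversing that cycle any number of times yields accepted strings of unbounded length, so the language is infinite.

infinite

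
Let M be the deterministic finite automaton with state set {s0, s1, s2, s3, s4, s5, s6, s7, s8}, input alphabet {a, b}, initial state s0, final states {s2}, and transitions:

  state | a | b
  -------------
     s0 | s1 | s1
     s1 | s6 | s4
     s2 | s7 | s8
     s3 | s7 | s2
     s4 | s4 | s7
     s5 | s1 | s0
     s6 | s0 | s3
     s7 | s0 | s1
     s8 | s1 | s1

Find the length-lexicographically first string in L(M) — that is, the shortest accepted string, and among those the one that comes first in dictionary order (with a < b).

A breadth-first search from s0 reaches an accepting state first via the path s0 → s1 → s6 → s3 → s2 on input aabb.
No string of length < 4 is accepted (BFS exhausts all shorter strings without reaching an accepting state), and aabb is the lexicographically least accepting string of length 4.

aabb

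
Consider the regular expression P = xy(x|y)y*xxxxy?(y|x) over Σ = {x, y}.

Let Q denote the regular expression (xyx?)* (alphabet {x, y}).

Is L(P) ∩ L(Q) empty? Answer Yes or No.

Yes

Converting the expression P to a DFA (subset construction, then merging equivalent states) gives the minimal DFA with states {p0, p1, p2, p3, p4, p5, p6, p7, p8, p9, p10}, start state p0, accepting states {p9, p10} and transitions p0: x→p1, y→p2; p1: x→p2, y→p3; p2: x→p2, y→p2; p3: x→p4, y→p4; p4: x→p5, y→p4; p5: x→p6, y→p2; p6: x→p7, y→p2; p7: x→p8, y→p2; p8: x→p9, y→p10; p9: x→p2, y→p2; p10: x→p9, y→p9.
Converting the expression Q to a DFA (subset construction, then merging equivalent states) gives the minimal DFA with states {q0, q1, q2, q3, q4}, start state q0, accepting states {q0, q3, q4} and transitions q0: x→q1, y→q2; q1: x→q2, y→q3; q2: x→q2, y→q2; q3: x→q4, y→q2; q4: x→q1, y→q3.
Exploring the product automaton P × Q from the start pair (p0, q0), following both machines on each input symbol, reaches 19 state pairs: (p0, q0), (p1, q1), (p2, q2), (p3, q3), (p4, q4), (p4, q2), (p5, q1), (p4, q3), (p5, q2), (p6, q2), (p2, q3), (p5, q4), (p7, q2), (p2, q4), (p6, q1), (p8, q2), (p2, q1), (p9, q2), (p10, q2).
P accepts in {p9, p10} and Q accepts in {q0, q3, q4}; no reachable pair has both components accepting, so no string drives both machines to acceptance simultaneously and L(P) ∩ L(Q) = ∅.
So no string is accepted by both, and the intersection is empty.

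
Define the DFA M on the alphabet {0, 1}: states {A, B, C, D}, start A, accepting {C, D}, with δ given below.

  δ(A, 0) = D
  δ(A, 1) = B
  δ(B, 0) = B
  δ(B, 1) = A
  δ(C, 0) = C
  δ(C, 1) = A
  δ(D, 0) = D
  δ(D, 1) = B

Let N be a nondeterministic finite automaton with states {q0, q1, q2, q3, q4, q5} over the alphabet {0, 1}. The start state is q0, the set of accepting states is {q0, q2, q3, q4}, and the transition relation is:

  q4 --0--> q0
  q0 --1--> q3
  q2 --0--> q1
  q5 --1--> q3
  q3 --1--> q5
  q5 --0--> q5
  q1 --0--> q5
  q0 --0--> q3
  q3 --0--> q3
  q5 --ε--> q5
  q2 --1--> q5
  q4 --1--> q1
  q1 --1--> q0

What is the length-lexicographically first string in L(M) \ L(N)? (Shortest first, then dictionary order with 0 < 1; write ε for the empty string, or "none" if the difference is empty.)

110

The string 110 is accepted by M but not by N.
No shorter string lies in the difference, and 110 is the lexicographically first length-3 string in L(M) \ L(N).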